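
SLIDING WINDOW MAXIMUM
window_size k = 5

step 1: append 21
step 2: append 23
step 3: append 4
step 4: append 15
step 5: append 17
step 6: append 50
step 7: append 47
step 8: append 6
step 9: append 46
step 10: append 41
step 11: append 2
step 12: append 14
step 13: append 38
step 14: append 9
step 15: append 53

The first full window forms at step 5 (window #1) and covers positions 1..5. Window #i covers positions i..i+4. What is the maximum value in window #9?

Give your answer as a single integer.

step 1: append 21 -> window=[21] (not full yet)
step 2: append 23 -> window=[21, 23] (not full yet)
step 3: append 4 -> window=[21, 23, 4] (not full yet)
step 4: append 15 -> window=[21, 23, 4, 15] (not full yet)
step 5: append 17 -> window=[21, 23, 4, 15, 17] -> max=23
step 6: append 50 -> window=[23, 4, 15, 17, 50] -> max=50
step 7: append 47 -> window=[4, 15, 17, 50, 47] -> max=50
step 8: append 6 -> window=[15, 17, 50, 47, 6] -> max=50
step 9: append 46 -> window=[17, 50, 47, 6, 46] -> max=50
step 10: append 41 -> window=[50, 47, 6, 46, 41] -> max=50
step 11: append 2 -> window=[47, 6, 46, 41, 2] -> max=47
step 12: append 14 -> window=[6, 46, 41, 2, 14] -> max=46
step 13: append 38 -> window=[46, 41, 2, 14, 38] -> max=46
Window #9 max = 46

Answer: 46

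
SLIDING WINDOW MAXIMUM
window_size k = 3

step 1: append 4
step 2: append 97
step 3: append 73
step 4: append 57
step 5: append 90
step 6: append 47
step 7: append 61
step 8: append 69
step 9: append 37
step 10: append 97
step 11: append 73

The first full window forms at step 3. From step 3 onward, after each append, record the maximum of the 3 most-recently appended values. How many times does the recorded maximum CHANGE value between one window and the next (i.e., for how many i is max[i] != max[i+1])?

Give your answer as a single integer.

Answer: 3

Derivation:
step 1: append 4 -> window=[4] (not full yet)
step 2: append 97 -> window=[4, 97] (not full yet)
step 3: append 73 -> window=[4, 97, 73] -> max=97
step 4: append 57 -> window=[97, 73, 57] -> max=97
step 5: append 90 -> window=[73, 57, 90] -> max=90
step 6: append 47 -> window=[57, 90, 47] -> max=90
step 7: append 61 -> window=[90, 47, 61] -> max=90
step 8: append 69 -> window=[47, 61, 69] -> max=69
step 9: append 37 -> window=[61, 69, 37] -> max=69
step 10: append 97 -> window=[69, 37, 97] -> max=97
step 11: append 73 -> window=[37, 97, 73] -> max=97
Recorded maximums: 97 97 90 90 90 69 69 97 97
Changes between consecutive maximums: 3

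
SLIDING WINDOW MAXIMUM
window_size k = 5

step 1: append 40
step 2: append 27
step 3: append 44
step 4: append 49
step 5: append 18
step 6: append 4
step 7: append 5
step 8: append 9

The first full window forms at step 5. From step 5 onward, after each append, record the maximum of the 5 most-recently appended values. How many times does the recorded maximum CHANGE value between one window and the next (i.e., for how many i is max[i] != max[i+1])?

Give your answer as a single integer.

Answer: 0

Derivation:
step 1: append 40 -> window=[40] (not full yet)
step 2: append 27 -> window=[40, 27] (not full yet)
step 3: append 44 -> window=[40, 27, 44] (not full yet)
step 4: append 49 -> window=[40, 27, 44, 49] (not full yet)
step 5: append 18 -> window=[40, 27, 44, 49, 18] -> max=49
step 6: append 4 -> window=[27, 44, 49, 18, 4] -> max=49
step 7: append 5 -> window=[44, 49, 18, 4, 5] -> max=49
step 8: append 9 -> window=[49, 18, 4, 5, 9] -> max=49
Recorded maximums: 49 49 49 49
Changes between consecutive maximums: 0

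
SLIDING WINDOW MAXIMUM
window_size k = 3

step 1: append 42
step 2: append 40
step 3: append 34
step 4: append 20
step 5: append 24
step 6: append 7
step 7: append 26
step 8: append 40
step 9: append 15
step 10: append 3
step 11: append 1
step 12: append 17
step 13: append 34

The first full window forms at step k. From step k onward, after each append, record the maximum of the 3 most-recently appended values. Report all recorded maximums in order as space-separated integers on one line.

step 1: append 42 -> window=[42] (not full yet)
step 2: append 40 -> window=[42, 40] (not full yet)
step 3: append 34 -> window=[42, 40, 34] -> max=42
step 4: append 20 -> window=[40, 34, 20] -> max=40
step 5: append 24 -> window=[34, 20, 24] -> max=34
step 6: append 7 -> window=[20, 24, 7] -> max=24
step 7: append 26 -> window=[24, 7, 26] -> max=26
step 8: append 40 -> window=[7, 26, 40] -> max=40
step 9: append 15 -> window=[26, 40, 15] -> max=40
step 10: append 3 -> window=[40, 15, 3] -> max=40
step 11: append 1 -> window=[15, 3, 1] -> max=15
step 12: append 17 -> window=[3, 1, 17] -> max=17
step 13: append 34 -> window=[1, 17, 34] -> max=34

Answer: 42 40 34 24 26 40 40 40 15 17 34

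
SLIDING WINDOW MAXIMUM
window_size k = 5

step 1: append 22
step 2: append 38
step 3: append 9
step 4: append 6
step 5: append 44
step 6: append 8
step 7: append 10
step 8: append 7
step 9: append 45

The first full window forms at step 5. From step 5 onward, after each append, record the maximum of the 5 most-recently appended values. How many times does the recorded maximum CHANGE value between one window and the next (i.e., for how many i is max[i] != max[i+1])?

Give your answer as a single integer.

Answer: 1

Derivation:
step 1: append 22 -> window=[22] (not full yet)
step 2: append 38 -> window=[22, 38] (not full yet)
step 3: append 9 -> window=[22, 38, 9] (not full yet)
step 4: append 6 -> window=[22, 38, 9, 6] (not full yet)
step 5: append 44 -> window=[22, 38, 9, 6, 44] -> max=44
step 6: append 8 -> window=[38, 9, 6, 44, 8] -> max=44
step 7: append 10 -> window=[9, 6, 44, 8, 10] -> max=44
step 8: append 7 -> window=[6, 44, 8, 10, 7] -> max=44
step 9: append 45 -> window=[44, 8, 10, 7, 45] -> max=45
Recorded maximums: 44 44 44 44 45
Changes between consecutive maximums: 1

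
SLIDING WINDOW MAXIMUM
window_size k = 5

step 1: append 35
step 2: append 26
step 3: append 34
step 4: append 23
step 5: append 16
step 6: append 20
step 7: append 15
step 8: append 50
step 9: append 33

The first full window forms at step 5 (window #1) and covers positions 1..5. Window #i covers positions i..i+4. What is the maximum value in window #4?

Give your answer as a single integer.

step 1: append 35 -> window=[35] (not full yet)
step 2: append 26 -> window=[35, 26] (not full yet)
step 3: append 34 -> window=[35, 26, 34] (not full yet)
step 4: append 23 -> window=[35, 26, 34, 23] (not full yet)
step 5: append 16 -> window=[35, 26, 34, 23, 16] -> max=35
step 6: append 20 -> window=[26, 34, 23, 16, 20] -> max=34
step 7: append 15 -> window=[34, 23, 16, 20, 15] -> max=34
step 8: append 50 -> window=[23, 16, 20, 15, 50] -> max=50
Window #4 max = 50

Answer: 50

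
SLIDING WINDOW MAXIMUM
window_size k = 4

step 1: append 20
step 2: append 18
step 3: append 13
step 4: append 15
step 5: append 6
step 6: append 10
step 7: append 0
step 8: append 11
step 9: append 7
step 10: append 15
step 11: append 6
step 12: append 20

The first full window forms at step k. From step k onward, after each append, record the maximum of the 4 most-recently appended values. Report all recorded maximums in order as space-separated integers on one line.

Answer: 20 18 15 15 11 11 15 15 20

Derivation:
step 1: append 20 -> window=[20] (not full yet)
step 2: append 18 -> window=[20, 18] (not full yet)
step 3: append 13 -> window=[20, 18, 13] (not full yet)
step 4: append 15 -> window=[20, 18, 13, 15] -> max=20
step 5: append 6 -> window=[18, 13, 15, 6] -> max=18
step 6: append 10 -> window=[13, 15, 6, 10] -> max=15
step 7: append 0 -> window=[15, 6, 10, 0] -> max=15
step 8: append 11 -> window=[6, 10, 0, 11] -> max=11
step 9: append 7 -> window=[10, 0, 11, 7] -> max=11
step 10: append 15 -> window=[0, 11, 7, 15] -> max=15
step 11: append 6 -> window=[11, 7, 15, 6] -> max=15
step 12: append 20 -> window=[7, 15, 6, 20] -> max=20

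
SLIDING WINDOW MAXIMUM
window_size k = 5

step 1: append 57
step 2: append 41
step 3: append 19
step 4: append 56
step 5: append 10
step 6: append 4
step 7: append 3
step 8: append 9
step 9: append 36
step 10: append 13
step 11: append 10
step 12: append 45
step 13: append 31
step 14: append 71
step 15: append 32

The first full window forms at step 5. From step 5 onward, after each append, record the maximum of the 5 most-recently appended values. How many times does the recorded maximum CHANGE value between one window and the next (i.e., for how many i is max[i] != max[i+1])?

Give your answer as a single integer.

step 1: append 57 -> window=[57] (not full yet)
step 2: append 41 -> window=[57, 41] (not full yet)
step 3: append 19 -> window=[57, 41, 19] (not full yet)
step 4: append 56 -> window=[57, 41, 19, 56] (not full yet)
step 5: append 10 -> window=[57, 41, 19, 56, 10] -> max=57
step 6: append 4 -> window=[41, 19, 56, 10, 4] -> max=56
step 7: append 3 -> window=[19, 56, 10, 4, 3] -> max=56
step 8: append 9 -> window=[56, 10, 4, 3, 9] -> max=56
step 9: append 36 -> window=[10, 4, 3, 9, 36] -> max=36
step 10: append 13 -> window=[4, 3, 9, 36, 13] -> max=36
step 11: append 10 -> window=[3, 9, 36, 13, 10] -> max=36
step 12: append 45 -> window=[9, 36, 13, 10, 45] -> max=45
step 13: append 31 -> window=[36, 13, 10, 45, 31] -> max=45
step 14: append 71 -> window=[13, 10, 45, 31, 71] -> max=71
step 15: append 32 -> window=[10, 45, 31, 71, 32] -> max=71
Recorded maximums: 57 56 56 56 36 36 36 45 45 71 71
Changes between consecutive maximums: 4

Answer: 4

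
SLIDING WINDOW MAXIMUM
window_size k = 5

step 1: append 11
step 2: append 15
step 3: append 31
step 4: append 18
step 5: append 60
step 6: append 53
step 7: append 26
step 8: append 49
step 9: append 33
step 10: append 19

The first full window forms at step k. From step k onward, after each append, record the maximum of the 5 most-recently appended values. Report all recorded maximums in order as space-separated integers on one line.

Answer: 60 60 60 60 60 53

Derivation:
step 1: append 11 -> window=[11] (not full yet)
step 2: append 15 -> window=[11, 15] (not full yet)
step 3: append 31 -> window=[11, 15, 31] (not full yet)
step 4: append 18 -> window=[11, 15, 31, 18] (not full yet)
step 5: append 60 -> window=[11, 15, 31, 18, 60] -> max=60
step 6: append 53 -> window=[15, 31, 18, 60, 53] -> max=60
step 7: append 26 -> window=[31, 18, 60, 53, 26] -> max=60
step 8: append 49 -> window=[18, 60, 53, 26, 49] -> max=60
step 9: append 33 -> window=[60, 53, 26, 49, 33] -> max=60
step 10: append 19 -> window=[53, 26, 49, 33, 19] -> max=53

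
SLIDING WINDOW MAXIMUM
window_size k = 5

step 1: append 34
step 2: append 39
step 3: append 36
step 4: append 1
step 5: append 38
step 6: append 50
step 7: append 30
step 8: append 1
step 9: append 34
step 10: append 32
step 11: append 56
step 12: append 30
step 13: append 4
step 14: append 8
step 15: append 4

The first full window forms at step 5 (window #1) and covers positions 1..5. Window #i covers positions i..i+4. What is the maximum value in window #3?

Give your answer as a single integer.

step 1: append 34 -> window=[34] (not full yet)
step 2: append 39 -> window=[34, 39] (not full yet)
step 3: append 36 -> window=[34, 39, 36] (not full yet)
step 4: append 1 -> window=[34, 39, 36, 1] (not full yet)
step 5: append 38 -> window=[34, 39, 36, 1, 38] -> max=39
step 6: append 50 -> window=[39, 36, 1, 38, 50] -> max=50
step 7: append 30 -> window=[36, 1, 38, 50, 30] -> max=50
Window #3 max = 50

Answer: 50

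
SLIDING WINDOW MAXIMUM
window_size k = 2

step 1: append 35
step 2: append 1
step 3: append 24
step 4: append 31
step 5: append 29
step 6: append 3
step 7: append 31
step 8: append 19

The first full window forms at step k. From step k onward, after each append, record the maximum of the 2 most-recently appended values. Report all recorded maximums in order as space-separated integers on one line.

Answer: 35 24 31 31 29 31 31

Derivation:
step 1: append 35 -> window=[35] (not full yet)
step 2: append 1 -> window=[35, 1] -> max=35
step 3: append 24 -> window=[1, 24] -> max=24
step 4: append 31 -> window=[24, 31] -> max=31
step 5: append 29 -> window=[31, 29] -> max=31
step 6: append 3 -> window=[29, 3] -> max=29
step 7: append 31 -> window=[3, 31] -> max=31
step 8: append 19 -> window=[31, 19] -> max=31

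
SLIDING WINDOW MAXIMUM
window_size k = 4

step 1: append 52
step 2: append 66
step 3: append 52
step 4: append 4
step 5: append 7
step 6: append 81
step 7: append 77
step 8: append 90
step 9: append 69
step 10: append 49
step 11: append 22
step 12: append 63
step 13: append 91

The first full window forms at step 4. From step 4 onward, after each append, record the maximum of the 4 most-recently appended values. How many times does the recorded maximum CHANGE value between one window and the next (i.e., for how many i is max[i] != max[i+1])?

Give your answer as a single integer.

step 1: append 52 -> window=[52] (not full yet)
step 2: append 66 -> window=[52, 66] (not full yet)
step 3: append 52 -> window=[52, 66, 52] (not full yet)
step 4: append 4 -> window=[52, 66, 52, 4] -> max=66
step 5: append 7 -> window=[66, 52, 4, 7] -> max=66
step 6: append 81 -> window=[52, 4, 7, 81] -> max=81
step 7: append 77 -> window=[4, 7, 81, 77] -> max=81
step 8: append 90 -> window=[7, 81, 77, 90] -> max=90
step 9: append 69 -> window=[81, 77, 90, 69] -> max=90
step 10: append 49 -> window=[77, 90, 69, 49] -> max=90
step 11: append 22 -> window=[90, 69, 49, 22] -> max=90
step 12: append 63 -> window=[69, 49, 22, 63] -> max=69
step 13: append 91 -> window=[49, 22, 63, 91] -> max=91
Recorded maximums: 66 66 81 81 90 90 90 90 69 91
Changes between consecutive maximums: 4

Answer: 4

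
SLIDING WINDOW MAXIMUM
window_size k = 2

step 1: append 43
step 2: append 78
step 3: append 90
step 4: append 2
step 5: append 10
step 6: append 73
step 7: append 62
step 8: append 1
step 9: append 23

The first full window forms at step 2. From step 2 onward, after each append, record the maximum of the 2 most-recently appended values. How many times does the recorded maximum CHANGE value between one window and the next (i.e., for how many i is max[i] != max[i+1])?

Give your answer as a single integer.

Answer: 5

Derivation:
step 1: append 43 -> window=[43] (not full yet)
step 2: append 78 -> window=[43, 78] -> max=78
step 3: append 90 -> window=[78, 90] -> max=90
step 4: append 2 -> window=[90, 2] -> max=90
step 5: append 10 -> window=[2, 10] -> max=10
step 6: append 73 -> window=[10, 73] -> max=73
step 7: append 62 -> window=[73, 62] -> max=73
step 8: append 1 -> window=[62, 1] -> max=62
step 9: append 23 -> window=[1, 23] -> max=23
Recorded maximums: 78 90 90 10 73 73 62 23
Changes between consecutive maximums: 5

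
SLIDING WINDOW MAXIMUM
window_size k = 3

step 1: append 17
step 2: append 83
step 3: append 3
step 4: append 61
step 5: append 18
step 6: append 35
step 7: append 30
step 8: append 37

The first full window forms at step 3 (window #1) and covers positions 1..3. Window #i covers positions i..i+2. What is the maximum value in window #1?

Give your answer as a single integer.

Answer: 83

Derivation:
step 1: append 17 -> window=[17] (not full yet)
step 2: append 83 -> window=[17, 83] (not full yet)
step 3: append 3 -> window=[17, 83, 3] -> max=83
Window #1 max = 83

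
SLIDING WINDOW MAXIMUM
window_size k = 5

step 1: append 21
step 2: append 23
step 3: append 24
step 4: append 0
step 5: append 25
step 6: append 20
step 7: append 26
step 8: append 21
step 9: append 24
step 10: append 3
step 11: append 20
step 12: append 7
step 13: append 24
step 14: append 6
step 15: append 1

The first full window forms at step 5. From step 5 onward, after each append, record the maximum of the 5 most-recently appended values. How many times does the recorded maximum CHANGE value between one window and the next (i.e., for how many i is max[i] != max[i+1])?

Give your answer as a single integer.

step 1: append 21 -> window=[21] (not full yet)
step 2: append 23 -> window=[21, 23] (not full yet)
step 3: append 24 -> window=[21, 23, 24] (not full yet)
step 4: append 0 -> window=[21, 23, 24, 0] (not full yet)
step 5: append 25 -> window=[21, 23, 24, 0, 25] -> max=25
step 6: append 20 -> window=[23, 24, 0, 25, 20] -> max=25
step 7: append 26 -> window=[24, 0, 25, 20, 26] -> max=26
step 8: append 21 -> window=[0, 25, 20, 26, 21] -> max=26
step 9: append 24 -> window=[25, 20, 26, 21, 24] -> max=26
step 10: append 3 -> window=[20, 26, 21, 24, 3] -> max=26
step 11: append 20 -> window=[26, 21, 24, 3, 20] -> max=26
step 12: append 7 -> window=[21, 24, 3, 20, 7] -> max=24
step 13: append 24 -> window=[24, 3, 20, 7, 24] -> max=24
step 14: append 6 -> window=[3, 20, 7, 24, 6] -> max=24
step 15: append 1 -> window=[20, 7, 24, 6, 1] -> max=24
Recorded maximums: 25 25 26 26 26 26 26 24 24 24 24
Changes between consecutive maximums: 2

Answer: 2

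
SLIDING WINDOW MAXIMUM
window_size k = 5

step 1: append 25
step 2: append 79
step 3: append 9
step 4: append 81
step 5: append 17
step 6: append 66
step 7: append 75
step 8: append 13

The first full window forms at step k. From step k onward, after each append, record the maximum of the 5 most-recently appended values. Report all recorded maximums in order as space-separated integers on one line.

Answer: 81 81 81 81

Derivation:
step 1: append 25 -> window=[25] (not full yet)
step 2: append 79 -> window=[25, 79] (not full yet)
step 3: append 9 -> window=[25, 79, 9] (not full yet)
step 4: append 81 -> window=[25, 79, 9, 81] (not full yet)
step 5: append 17 -> window=[25, 79, 9, 81, 17] -> max=81
step 6: append 66 -> window=[79, 9, 81, 17, 66] -> max=81
step 7: append 75 -> window=[9, 81, 17, 66, 75] -> max=81
step 8: append 13 -> window=[81, 17, 66, 75, 13] -> max=81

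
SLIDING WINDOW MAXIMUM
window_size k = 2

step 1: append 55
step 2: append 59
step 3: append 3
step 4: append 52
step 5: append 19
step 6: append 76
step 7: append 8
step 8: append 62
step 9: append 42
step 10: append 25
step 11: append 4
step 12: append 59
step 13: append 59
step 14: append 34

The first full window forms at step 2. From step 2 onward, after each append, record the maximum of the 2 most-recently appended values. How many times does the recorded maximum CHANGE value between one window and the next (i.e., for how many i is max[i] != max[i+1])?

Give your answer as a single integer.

Answer: 6

Derivation:
step 1: append 55 -> window=[55] (not full yet)
step 2: append 59 -> window=[55, 59] -> max=59
step 3: append 3 -> window=[59, 3] -> max=59
step 4: append 52 -> window=[3, 52] -> max=52
step 5: append 19 -> window=[52, 19] -> max=52
step 6: append 76 -> window=[19, 76] -> max=76
step 7: append 8 -> window=[76, 8] -> max=76
step 8: append 62 -> window=[8, 62] -> max=62
step 9: append 42 -> window=[62, 42] -> max=62
step 10: append 25 -> window=[42, 25] -> max=42
step 11: append 4 -> window=[25, 4] -> max=25
step 12: append 59 -> window=[4, 59] -> max=59
step 13: append 59 -> window=[59, 59] -> max=59
step 14: append 34 -> window=[59, 34] -> max=59
Recorded maximums: 59 59 52 52 76 76 62 62 42 25 59 59 59
Changes between consecutive maximums: 6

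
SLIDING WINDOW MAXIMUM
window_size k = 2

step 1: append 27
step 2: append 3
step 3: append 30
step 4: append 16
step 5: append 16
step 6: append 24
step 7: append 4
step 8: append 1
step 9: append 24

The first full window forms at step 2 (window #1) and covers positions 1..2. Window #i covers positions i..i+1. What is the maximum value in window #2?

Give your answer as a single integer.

step 1: append 27 -> window=[27] (not full yet)
step 2: append 3 -> window=[27, 3] -> max=27
step 3: append 30 -> window=[3, 30] -> max=30
Window #2 max = 30

Answer: 30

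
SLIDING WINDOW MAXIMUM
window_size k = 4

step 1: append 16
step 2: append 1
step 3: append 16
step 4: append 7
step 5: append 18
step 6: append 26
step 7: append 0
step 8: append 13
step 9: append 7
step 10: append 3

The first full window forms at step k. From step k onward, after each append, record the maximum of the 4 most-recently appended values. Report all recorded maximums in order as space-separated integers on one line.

Answer: 16 18 26 26 26 26 13

Derivation:
step 1: append 16 -> window=[16] (not full yet)
step 2: append 1 -> window=[16, 1] (not full yet)
step 3: append 16 -> window=[16, 1, 16] (not full yet)
step 4: append 7 -> window=[16, 1, 16, 7] -> max=16
step 5: append 18 -> window=[1, 16, 7, 18] -> max=18
step 6: append 26 -> window=[16, 7, 18, 26] -> max=26
step 7: append 0 -> window=[7, 18, 26, 0] -> max=26
step 8: append 13 -> window=[18, 26, 0, 13] -> max=26
step 9: append 7 -> window=[26, 0, 13, 7] -> max=26
step 10: append 3 -> window=[0, 13, 7, 3] -> max=13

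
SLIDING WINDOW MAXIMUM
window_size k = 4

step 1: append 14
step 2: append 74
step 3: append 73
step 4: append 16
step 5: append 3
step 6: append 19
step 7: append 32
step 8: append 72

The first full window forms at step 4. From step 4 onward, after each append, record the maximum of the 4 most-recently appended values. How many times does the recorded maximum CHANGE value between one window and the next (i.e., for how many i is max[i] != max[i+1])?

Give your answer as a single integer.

step 1: append 14 -> window=[14] (not full yet)
step 2: append 74 -> window=[14, 74] (not full yet)
step 3: append 73 -> window=[14, 74, 73] (not full yet)
step 4: append 16 -> window=[14, 74, 73, 16] -> max=74
step 5: append 3 -> window=[74, 73, 16, 3] -> max=74
step 6: append 19 -> window=[73, 16, 3, 19] -> max=73
step 7: append 32 -> window=[16, 3, 19, 32] -> max=32
step 8: append 72 -> window=[3, 19, 32, 72] -> max=72
Recorded maximums: 74 74 73 32 72
Changes between consecutive maximums: 3

Answer: 3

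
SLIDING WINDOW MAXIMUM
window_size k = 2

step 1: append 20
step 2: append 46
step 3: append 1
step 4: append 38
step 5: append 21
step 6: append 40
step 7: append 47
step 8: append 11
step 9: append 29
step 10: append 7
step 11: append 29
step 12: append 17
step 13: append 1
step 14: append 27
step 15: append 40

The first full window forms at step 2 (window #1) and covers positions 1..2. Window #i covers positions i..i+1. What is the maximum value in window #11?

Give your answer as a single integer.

Answer: 29

Derivation:
step 1: append 20 -> window=[20] (not full yet)
step 2: append 46 -> window=[20, 46] -> max=46
step 3: append 1 -> window=[46, 1] -> max=46
step 4: append 38 -> window=[1, 38] -> max=38
step 5: append 21 -> window=[38, 21] -> max=38
step 6: append 40 -> window=[21, 40] -> max=40
step 7: append 47 -> window=[40, 47] -> max=47
step 8: append 11 -> window=[47, 11] -> max=47
step 9: append 29 -> window=[11, 29] -> max=29
step 10: append 7 -> window=[29, 7] -> max=29
step 11: append 29 -> window=[7, 29] -> max=29
step 12: append 17 -> window=[29, 17] -> max=29
Window #11 max = 29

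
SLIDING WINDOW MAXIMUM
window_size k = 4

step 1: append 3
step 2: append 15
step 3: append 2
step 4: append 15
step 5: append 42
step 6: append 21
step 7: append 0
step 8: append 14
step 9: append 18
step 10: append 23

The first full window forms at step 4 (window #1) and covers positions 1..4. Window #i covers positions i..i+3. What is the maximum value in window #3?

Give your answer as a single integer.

Answer: 42

Derivation:
step 1: append 3 -> window=[3] (not full yet)
step 2: append 15 -> window=[3, 15] (not full yet)
step 3: append 2 -> window=[3, 15, 2] (not full yet)
step 4: append 15 -> window=[3, 15, 2, 15] -> max=15
step 5: append 42 -> window=[15, 2, 15, 42] -> max=42
step 6: append 21 -> window=[2, 15, 42, 21] -> max=42
Window #3 max = 42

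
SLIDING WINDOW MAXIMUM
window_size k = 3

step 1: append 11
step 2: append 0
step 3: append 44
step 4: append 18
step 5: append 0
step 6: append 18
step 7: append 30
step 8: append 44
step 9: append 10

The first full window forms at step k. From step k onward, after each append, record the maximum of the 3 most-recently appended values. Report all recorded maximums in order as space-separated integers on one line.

Answer: 44 44 44 18 30 44 44

Derivation:
step 1: append 11 -> window=[11] (not full yet)
step 2: append 0 -> window=[11, 0] (not full yet)
step 3: append 44 -> window=[11, 0, 44] -> max=44
step 4: append 18 -> window=[0, 44, 18] -> max=44
step 5: append 0 -> window=[44, 18, 0] -> max=44
step 6: append 18 -> window=[18, 0, 18] -> max=18
step 7: append 30 -> window=[0, 18, 30] -> max=30
step 8: append 44 -> window=[18, 30, 44] -> max=44
step 9: append 10 -> window=[30, 44, 10] -> max=44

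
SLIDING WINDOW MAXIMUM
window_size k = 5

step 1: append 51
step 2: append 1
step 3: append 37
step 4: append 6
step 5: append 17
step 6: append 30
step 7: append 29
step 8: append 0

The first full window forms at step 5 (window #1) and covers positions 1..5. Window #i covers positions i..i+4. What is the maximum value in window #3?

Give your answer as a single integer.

step 1: append 51 -> window=[51] (not full yet)
step 2: append 1 -> window=[51, 1] (not full yet)
step 3: append 37 -> window=[51, 1, 37] (not full yet)
step 4: append 6 -> window=[51, 1, 37, 6] (not full yet)
step 5: append 17 -> window=[51, 1, 37, 6, 17] -> max=51
step 6: append 30 -> window=[1, 37, 6, 17, 30] -> max=37
step 7: append 29 -> window=[37, 6, 17, 30, 29] -> max=37
Window #3 max = 37

Answer: 37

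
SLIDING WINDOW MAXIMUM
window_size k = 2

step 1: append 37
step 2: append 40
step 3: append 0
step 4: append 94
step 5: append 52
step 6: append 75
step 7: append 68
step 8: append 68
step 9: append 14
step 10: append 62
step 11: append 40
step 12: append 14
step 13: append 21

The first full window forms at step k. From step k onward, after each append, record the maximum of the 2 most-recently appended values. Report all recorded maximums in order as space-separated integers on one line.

Answer: 40 40 94 94 75 75 68 68 62 62 40 21

Derivation:
step 1: append 37 -> window=[37] (not full yet)
step 2: append 40 -> window=[37, 40] -> max=40
step 3: append 0 -> window=[40, 0] -> max=40
step 4: append 94 -> window=[0, 94] -> max=94
step 5: append 52 -> window=[94, 52] -> max=94
step 6: append 75 -> window=[52, 75] -> max=75
step 7: append 68 -> window=[75, 68] -> max=75
step 8: append 68 -> window=[68, 68] -> max=68
step 9: append 14 -> window=[68, 14] -> max=68
step 10: append 62 -> window=[14, 62] -> max=62
step 11: append 40 -> window=[62, 40] -> max=62
step 12: append 14 -> window=[40, 14] -> max=40
step 13: append 21 -> window=[14, 21] -> max=21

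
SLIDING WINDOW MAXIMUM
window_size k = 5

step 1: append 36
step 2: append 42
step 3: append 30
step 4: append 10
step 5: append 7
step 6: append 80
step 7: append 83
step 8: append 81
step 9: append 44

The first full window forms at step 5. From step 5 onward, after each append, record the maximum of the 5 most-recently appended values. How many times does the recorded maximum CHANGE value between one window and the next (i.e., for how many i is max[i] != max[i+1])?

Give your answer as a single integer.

step 1: append 36 -> window=[36] (not full yet)
step 2: append 42 -> window=[36, 42] (not full yet)
step 3: append 30 -> window=[36, 42, 30] (not full yet)
step 4: append 10 -> window=[36, 42, 30, 10] (not full yet)
step 5: append 7 -> window=[36, 42, 30, 10, 7] -> max=42
step 6: append 80 -> window=[42, 30, 10, 7, 80] -> max=80
step 7: append 83 -> window=[30, 10, 7, 80, 83] -> max=83
step 8: append 81 -> window=[10, 7, 80, 83, 81] -> max=83
step 9: append 44 -> window=[7, 80, 83, 81, 44] -> max=83
Recorded maximums: 42 80 83 83 83
Changes between consecutive maximums: 2

Answer: 2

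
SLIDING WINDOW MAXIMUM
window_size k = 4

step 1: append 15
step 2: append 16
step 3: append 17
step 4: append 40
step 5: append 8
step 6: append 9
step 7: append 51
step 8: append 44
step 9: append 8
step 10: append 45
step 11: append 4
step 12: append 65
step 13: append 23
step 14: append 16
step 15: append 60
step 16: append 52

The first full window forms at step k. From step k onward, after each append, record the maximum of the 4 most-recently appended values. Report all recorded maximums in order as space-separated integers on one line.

Answer: 40 40 40 51 51 51 51 45 65 65 65 65 60

Derivation:
step 1: append 15 -> window=[15] (not full yet)
step 2: append 16 -> window=[15, 16] (not full yet)
step 3: append 17 -> window=[15, 16, 17] (not full yet)
step 4: append 40 -> window=[15, 16, 17, 40] -> max=40
step 5: append 8 -> window=[16, 17, 40, 8] -> max=40
step 6: append 9 -> window=[17, 40, 8, 9] -> max=40
step 7: append 51 -> window=[40, 8, 9, 51] -> max=51
step 8: append 44 -> window=[8, 9, 51, 44] -> max=51
step 9: append 8 -> window=[9, 51, 44, 8] -> max=51
step 10: append 45 -> window=[51, 44, 8, 45] -> max=51
step 11: append 4 -> window=[44, 8, 45, 4] -> max=45
step 12: append 65 -> window=[8, 45, 4, 65] -> max=65
step 13: append 23 -> window=[45, 4, 65, 23] -> max=65
step 14: append 16 -> window=[4, 65, 23, 16] -> max=65
step 15: append 60 -> window=[65, 23, 16, 60] -> max=65
step 16: append 52 -> window=[23, 16, 60, 52] -> max=60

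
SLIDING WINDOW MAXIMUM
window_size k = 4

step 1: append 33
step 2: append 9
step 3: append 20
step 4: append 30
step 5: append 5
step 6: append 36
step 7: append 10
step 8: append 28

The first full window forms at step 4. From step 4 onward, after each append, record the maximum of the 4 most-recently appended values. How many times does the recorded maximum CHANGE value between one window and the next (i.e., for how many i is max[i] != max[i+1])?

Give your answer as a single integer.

step 1: append 33 -> window=[33] (not full yet)
step 2: append 9 -> window=[33, 9] (not full yet)
step 3: append 20 -> window=[33, 9, 20] (not full yet)
step 4: append 30 -> window=[33, 9, 20, 30] -> max=33
step 5: append 5 -> window=[9, 20, 30, 5] -> max=30
step 6: append 36 -> window=[20, 30, 5, 36] -> max=36
step 7: append 10 -> window=[30, 5, 36, 10] -> max=36
step 8: append 28 -> window=[5, 36, 10, 28] -> max=36
Recorded maximums: 33 30 36 36 36
Changes between consecutive maximums: 2

Answer: 2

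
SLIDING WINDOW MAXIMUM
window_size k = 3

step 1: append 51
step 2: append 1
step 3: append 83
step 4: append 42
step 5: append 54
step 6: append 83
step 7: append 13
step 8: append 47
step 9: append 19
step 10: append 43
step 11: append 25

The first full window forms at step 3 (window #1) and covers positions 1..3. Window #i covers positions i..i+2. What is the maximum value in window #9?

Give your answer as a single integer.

step 1: append 51 -> window=[51] (not full yet)
step 2: append 1 -> window=[51, 1] (not full yet)
step 3: append 83 -> window=[51, 1, 83] -> max=83
step 4: append 42 -> window=[1, 83, 42] -> max=83
step 5: append 54 -> window=[83, 42, 54] -> max=83
step 6: append 83 -> window=[42, 54, 83] -> max=83
step 7: append 13 -> window=[54, 83, 13] -> max=83
step 8: append 47 -> window=[83, 13, 47] -> max=83
step 9: append 19 -> window=[13, 47, 19] -> max=47
step 10: append 43 -> window=[47, 19, 43] -> max=47
step 11: append 25 -> window=[19, 43, 25] -> max=43
Window #9 max = 43

Answer: 43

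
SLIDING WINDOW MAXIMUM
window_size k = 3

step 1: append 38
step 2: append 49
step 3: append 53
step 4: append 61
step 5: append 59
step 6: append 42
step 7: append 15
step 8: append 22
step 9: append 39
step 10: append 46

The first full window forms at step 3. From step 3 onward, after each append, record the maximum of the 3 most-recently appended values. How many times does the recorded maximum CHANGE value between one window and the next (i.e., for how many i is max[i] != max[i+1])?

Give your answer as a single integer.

Answer: 5

Derivation:
step 1: append 38 -> window=[38] (not full yet)
step 2: append 49 -> window=[38, 49] (not full yet)
step 3: append 53 -> window=[38, 49, 53] -> max=53
step 4: append 61 -> window=[49, 53, 61] -> max=61
step 5: append 59 -> window=[53, 61, 59] -> max=61
step 6: append 42 -> window=[61, 59, 42] -> max=61
step 7: append 15 -> window=[59, 42, 15] -> max=59
step 8: append 22 -> window=[42, 15, 22] -> max=42
step 9: append 39 -> window=[15, 22, 39] -> max=39
step 10: append 46 -> window=[22, 39, 46] -> max=46
Recorded maximums: 53 61 61 61 59 42 39 46
Changes between consecutive maximums: 5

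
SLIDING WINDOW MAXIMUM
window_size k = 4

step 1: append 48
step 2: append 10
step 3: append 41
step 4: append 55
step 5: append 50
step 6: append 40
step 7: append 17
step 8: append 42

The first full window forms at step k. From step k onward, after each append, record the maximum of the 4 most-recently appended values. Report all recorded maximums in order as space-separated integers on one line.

Answer: 55 55 55 55 50

Derivation:
step 1: append 48 -> window=[48] (not full yet)
step 2: append 10 -> window=[48, 10] (not full yet)
step 3: append 41 -> window=[48, 10, 41] (not full yet)
step 4: append 55 -> window=[48, 10, 41, 55] -> max=55
step 5: append 50 -> window=[10, 41, 55, 50] -> max=55
step 6: append 40 -> window=[41, 55, 50, 40] -> max=55
step 7: append 17 -> window=[55, 50, 40, 17] -> max=55
step 8: append 42 -> window=[50, 40, 17, 42] -> max=50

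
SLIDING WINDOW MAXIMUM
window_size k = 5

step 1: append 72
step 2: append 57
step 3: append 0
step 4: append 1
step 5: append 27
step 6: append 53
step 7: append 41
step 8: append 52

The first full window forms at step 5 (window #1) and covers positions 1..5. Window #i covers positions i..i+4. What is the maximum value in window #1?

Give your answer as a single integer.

step 1: append 72 -> window=[72] (not full yet)
step 2: append 57 -> window=[72, 57] (not full yet)
step 3: append 0 -> window=[72, 57, 0] (not full yet)
step 4: append 1 -> window=[72, 57, 0, 1] (not full yet)
step 5: append 27 -> window=[72, 57, 0, 1, 27] -> max=72
Window #1 max = 72

Answer: 72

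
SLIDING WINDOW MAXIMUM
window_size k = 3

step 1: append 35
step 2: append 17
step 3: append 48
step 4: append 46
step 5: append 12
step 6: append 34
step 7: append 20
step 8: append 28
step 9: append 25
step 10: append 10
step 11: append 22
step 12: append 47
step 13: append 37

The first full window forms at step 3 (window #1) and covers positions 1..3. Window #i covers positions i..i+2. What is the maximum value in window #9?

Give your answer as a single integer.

step 1: append 35 -> window=[35] (not full yet)
step 2: append 17 -> window=[35, 17] (not full yet)
step 3: append 48 -> window=[35, 17, 48] -> max=48
step 4: append 46 -> window=[17, 48, 46] -> max=48
step 5: append 12 -> window=[48, 46, 12] -> max=48
step 6: append 34 -> window=[46, 12, 34] -> max=46
step 7: append 20 -> window=[12, 34, 20] -> max=34
step 8: append 28 -> window=[34, 20, 28] -> max=34
step 9: append 25 -> window=[20, 28, 25] -> max=28
step 10: append 10 -> window=[28, 25, 10] -> max=28
step 11: append 22 -> window=[25, 10, 22] -> max=25
Window #9 max = 25

Answer: 25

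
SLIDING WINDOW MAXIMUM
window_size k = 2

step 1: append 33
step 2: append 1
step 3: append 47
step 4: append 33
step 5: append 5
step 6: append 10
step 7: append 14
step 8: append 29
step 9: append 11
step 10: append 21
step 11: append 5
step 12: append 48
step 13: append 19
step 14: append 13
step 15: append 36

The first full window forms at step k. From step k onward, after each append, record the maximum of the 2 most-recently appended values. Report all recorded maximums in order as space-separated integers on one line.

Answer: 33 47 47 33 10 14 29 29 21 21 48 48 19 36

Derivation:
step 1: append 33 -> window=[33] (not full yet)
step 2: append 1 -> window=[33, 1] -> max=33
step 3: append 47 -> window=[1, 47] -> max=47
step 4: append 33 -> window=[47, 33] -> max=47
step 5: append 5 -> window=[33, 5] -> max=33
step 6: append 10 -> window=[5, 10] -> max=10
step 7: append 14 -> window=[10, 14] -> max=14
step 8: append 29 -> window=[14, 29] -> max=29
step 9: append 11 -> window=[29, 11] -> max=29
step 10: append 21 -> window=[11, 21] -> max=21
step 11: append 5 -> window=[21, 5] -> max=21
step 12: append 48 -> window=[5, 48] -> max=48
step 13: append 19 -> window=[48, 19] -> max=48
step 14: append 13 -> window=[19, 13] -> max=19
step 15: append 36 -> window=[13, 36] -> max=36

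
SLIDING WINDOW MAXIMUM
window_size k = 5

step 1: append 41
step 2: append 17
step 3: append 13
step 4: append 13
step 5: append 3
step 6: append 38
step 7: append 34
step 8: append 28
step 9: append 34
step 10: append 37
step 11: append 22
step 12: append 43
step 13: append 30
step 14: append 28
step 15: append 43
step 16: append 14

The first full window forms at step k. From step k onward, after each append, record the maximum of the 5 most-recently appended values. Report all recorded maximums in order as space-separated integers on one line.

Answer: 41 38 38 38 38 38 37 43 43 43 43 43

Derivation:
step 1: append 41 -> window=[41] (not full yet)
step 2: append 17 -> window=[41, 17] (not full yet)
step 3: append 13 -> window=[41, 17, 13] (not full yet)
step 4: append 13 -> window=[41, 17, 13, 13] (not full yet)
step 5: append 3 -> window=[41, 17, 13, 13, 3] -> max=41
step 6: append 38 -> window=[17, 13, 13, 3, 38] -> max=38
step 7: append 34 -> window=[13, 13, 3, 38, 34] -> max=38
step 8: append 28 -> window=[13, 3, 38, 34, 28] -> max=38
step 9: append 34 -> window=[3, 38, 34, 28, 34] -> max=38
step 10: append 37 -> window=[38, 34, 28, 34, 37] -> max=38
step 11: append 22 -> window=[34, 28, 34, 37, 22] -> max=37
step 12: append 43 -> window=[28, 34, 37, 22, 43] -> max=43
step 13: append 30 -> window=[34, 37, 22, 43, 30] -> max=43
step 14: append 28 -> window=[37, 22, 43, 30, 28] -> max=43
step 15: append 43 -> window=[22, 43, 30, 28, 43] -> max=43
step 16: append 14 -> window=[43, 30, 28, 43, 14] -> max=43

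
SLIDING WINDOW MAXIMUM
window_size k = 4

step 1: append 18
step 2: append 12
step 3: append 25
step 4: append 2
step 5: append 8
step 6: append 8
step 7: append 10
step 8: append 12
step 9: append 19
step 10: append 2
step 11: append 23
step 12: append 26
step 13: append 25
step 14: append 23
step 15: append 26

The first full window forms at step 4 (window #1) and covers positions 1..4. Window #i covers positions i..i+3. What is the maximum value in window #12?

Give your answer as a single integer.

Answer: 26

Derivation:
step 1: append 18 -> window=[18] (not full yet)
step 2: append 12 -> window=[18, 12] (not full yet)
step 3: append 25 -> window=[18, 12, 25] (not full yet)
step 4: append 2 -> window=[18, 12, 25, 2] -> max=25
step 5: append 8 -> window=[12, 25, 2, 8] -> max=25
step 6: append 8 -> window=[25, 2, 8, 8] -> max=25
step 7: append 10 -> window=[2, 8, 8, 10] -> max=10
step 8: append 12 -> window=[8, 8, 10, 12] -> max=12
step 9: append 19 -> window=[8, 10, 12, 19] -> max=19
step 10: append 2 -> window=[10, 12, 19, 2] -> max=19
step 11: append 23 -> window=[12, 19, 2, 23] -> max=23
step 12: append 26 -> window=[19, 2, 23, 26] -> max=26
step 13: append 25 -> window=[2, 23, 26, 25] -> max=26
step 14: append 23 -> window=[23, 26, 25, 23] -> max=26
step 15: append 26 -> window=[26, 25, 23, 26] -> max=26
Window #12 max = 26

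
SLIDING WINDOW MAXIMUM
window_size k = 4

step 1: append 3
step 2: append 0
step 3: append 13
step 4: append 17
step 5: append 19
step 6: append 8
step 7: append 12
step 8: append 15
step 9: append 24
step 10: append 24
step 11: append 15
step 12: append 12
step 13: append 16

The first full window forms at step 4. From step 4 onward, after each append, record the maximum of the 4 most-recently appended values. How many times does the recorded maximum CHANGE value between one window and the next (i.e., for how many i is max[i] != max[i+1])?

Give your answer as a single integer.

Answer: 2

Derivation:
step 1: append 3 -> window=[3] (not full yet)
step 2: append 0 -> window=[3, 0] (not full yet)
step 3: append 13 -> window=[3, 0, 13] (not full yet)
step 4: append 17 -> window=[3, 0, 13, 17] -> max=17
step 5: append 19 -> window=[0, 13, 17, 19] -> max=19
step 6: append 8 -> window=[13, 17, 19, 8] -> max=19
step 7: append 12 -> window=[17, 19, 8, 12] -> max=19
step 8: append 15 -> window=[19, 8, 12, 15] -> max=19
step 9: append 24 -> window=[8, 12, 15, 24] -> max=24
step 10: append 24 -> window=[12, 15, 24, 24] -> max=24
step 11: append 15 -> window=[15, 24, 24, 15] -> max=24
step 12: append 12 -> window=[24, 24, 15, 12] -> max=24
step 13: append 16 -> window=[24, 15, 12, 16] -> max=24
Recorded maximums: 17 19 19 19 19 24 24 24 24 24
Changes between consecutive maximums: 2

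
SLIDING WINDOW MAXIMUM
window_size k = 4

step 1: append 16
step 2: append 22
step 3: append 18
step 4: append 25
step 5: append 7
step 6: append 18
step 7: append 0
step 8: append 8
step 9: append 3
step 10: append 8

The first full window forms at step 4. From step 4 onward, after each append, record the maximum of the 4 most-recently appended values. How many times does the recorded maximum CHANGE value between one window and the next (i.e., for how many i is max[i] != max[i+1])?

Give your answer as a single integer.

step 1: append 16 -> window=[16] (not full yet)
step 2: append 22 -> window=[16, 22] (not full yet)
step 3: append 18 -> window=[16, 22, 18] (not full yet)
step 4: append 25 -> window=[16, 22, 18, 25] -> max=25
step 5: append 7 -> window=[22, 18, 25, 7] -> max=25
step 6: append 18 -> window=[18, 25, 7, 18] -> max=25
step 7: append 0 -> window=[25, 7, 18, 0] -> max=25
step 8: append 8 -> window=[7, 18, 0, 8] -> max=18
step 9: append 3 -> window=[18, 0, 8, 3] -> max=18
step 10: append 8 -> window=[0, 8, 3, 8] -> max=8
Recorded maximums: 25 25 25 25 18 18 8
Changes between consecutive maximums: 2

Answer: 2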